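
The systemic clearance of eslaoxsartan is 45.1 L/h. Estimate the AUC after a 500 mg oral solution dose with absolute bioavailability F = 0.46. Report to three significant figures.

AUC_0→∞ = F × Dose / CL
        = 0.46 × 500 / 45.1 = 5.09978 mg/L·h

AUC = 5.10 mg/L·h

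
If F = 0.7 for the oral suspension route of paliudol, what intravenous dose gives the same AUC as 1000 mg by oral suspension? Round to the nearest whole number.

Systemic exposure from an extravascular dose = F × D_ev, so the equivalent IV dose is F × D_ev.
D_iv = F × D_ev = 0.7 × 1000 = 700 mg

D_iv = 700 mg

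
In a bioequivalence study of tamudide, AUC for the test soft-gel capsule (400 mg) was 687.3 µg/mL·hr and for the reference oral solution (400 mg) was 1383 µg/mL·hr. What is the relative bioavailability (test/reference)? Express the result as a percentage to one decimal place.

F_rel = (AUC_test/D_test) / (AUC_ref/D_ref)
      = (687.3/400) / (1383/400)
      = 1.71825 / 3.4575 = 0.4970 = 49.70%

F_rel = 49.7%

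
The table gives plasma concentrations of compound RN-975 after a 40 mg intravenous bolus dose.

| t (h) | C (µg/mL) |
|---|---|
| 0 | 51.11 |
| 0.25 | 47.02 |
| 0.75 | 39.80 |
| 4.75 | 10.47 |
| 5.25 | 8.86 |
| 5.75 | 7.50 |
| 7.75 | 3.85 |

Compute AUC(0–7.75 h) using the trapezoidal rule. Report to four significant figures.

AUC = 154.8 µg/mL·h

Trapezoidal AUC_0→7.75:
  [0→0.25]: (51.11+47.02)/2 × 0.25 = 12.26625
  [0.25→0.75]: (47.02+39.80)/2 × 0.5 = 21.705
  [0.75→4.75]: (39.80+10.47)/2 × 4 = 100.54
  [4.75→5.25]: (10.47+8.86)/2 × 0.5 = 4.8325
  [5.25→5.75]: (8.86+7.50)/2 × 0.5 = 4.09
  [5.75→7.75]: (7.50+3.85)/2 × 2 = 11.35
  Sum = 154.78375 µg/mL·h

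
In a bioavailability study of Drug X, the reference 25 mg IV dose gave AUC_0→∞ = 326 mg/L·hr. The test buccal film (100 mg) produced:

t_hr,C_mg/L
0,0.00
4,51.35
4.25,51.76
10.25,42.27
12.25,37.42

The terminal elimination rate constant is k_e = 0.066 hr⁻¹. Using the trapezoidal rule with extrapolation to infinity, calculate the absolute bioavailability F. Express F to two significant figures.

F = 0.80

Trapezoidal AUC_0→12.25 (buccal film):
  [0→4]: (0.00+51.35)/2 × 4 = 102.7
  [4→4.25]: (51.35+51.76)/2 × 0.25 = 12.88875
  [4.25→10.25]: (51.76+42.27)/2 × 6 = 282.09
  [10.25→12.25]: (42.27+37.42)/2 × 2 = 79.69
  Sum = 477.36875 mg/L·hr
Tail: C_last/k_e = 37.42/0.066 = 566.970
AUC_0→∞ (buccal film) = 477.36875 + 566.970 = 1044.33875 mg/L·hr
F = (AUC_ev/D_ev)/(AUC_iv/D_iv) = (1044.33875/100)/(326/25) = 10.4434/13.04 = 0.8009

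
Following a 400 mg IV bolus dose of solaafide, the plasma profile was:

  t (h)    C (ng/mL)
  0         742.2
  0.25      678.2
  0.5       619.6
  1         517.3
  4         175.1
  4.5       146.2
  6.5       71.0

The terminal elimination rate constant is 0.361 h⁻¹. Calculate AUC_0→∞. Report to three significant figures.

AUC = 2160 ng/mL·h

Trapezoidal AUC_0→6.5:
  [0→0.25]: (742.2+678.2)/2 × 0.25 = 177.55
  [0.25→0.5]: (678.2+619.6)/2 × 0.25 = 162.225
  [0.5→1]: (619.6+517.3)/2 × 0.5 = 284.225
  [1→4]: (517.3+175.1)/2 × 3 = 1038.6
  [4→4.5]: (175.1+146.2)/2 × 0.5 = 80.325
  [4.5→6.5]: (146.2+71.0)/2 × 2 = 217.2
  Sum = 1960.125 ng/mL·h
Extrapolated tail: C_last / k_e = 71.0 / 0.361 = 196.676
AUC_0→∞ = 1960.125 + 196.676 = 2156.801 ng/mL·h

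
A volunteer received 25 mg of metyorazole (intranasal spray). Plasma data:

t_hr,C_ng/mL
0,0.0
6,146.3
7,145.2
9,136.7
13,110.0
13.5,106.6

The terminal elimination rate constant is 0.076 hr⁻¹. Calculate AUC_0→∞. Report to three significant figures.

AUC = 2820 ng/mL·hr

Trapezoidal AUC_0→13.5:
  [0→6]: (0.0+146.3)/2 × 6 = 438.9
  [6→7]: (146.3+145.2)/2 × 1 = 145.75
  [7→9]: (145.2+136.7)/2 × 2 = 281.9
  [9→13]: (136.7+110.0)/2 × 4 = 493.4
  [13→13.5]: (110.0+106.6)/2 × 0.5 = 54.15
  Sum = 1414.1 ng/mL·hr
Extrapolated tail: C_last / k_e = 106.6 / 0.076 = 1402.632
AUC_0→∞ = 1414.1 + 1402.632 = 2816.732 ng/mL·hr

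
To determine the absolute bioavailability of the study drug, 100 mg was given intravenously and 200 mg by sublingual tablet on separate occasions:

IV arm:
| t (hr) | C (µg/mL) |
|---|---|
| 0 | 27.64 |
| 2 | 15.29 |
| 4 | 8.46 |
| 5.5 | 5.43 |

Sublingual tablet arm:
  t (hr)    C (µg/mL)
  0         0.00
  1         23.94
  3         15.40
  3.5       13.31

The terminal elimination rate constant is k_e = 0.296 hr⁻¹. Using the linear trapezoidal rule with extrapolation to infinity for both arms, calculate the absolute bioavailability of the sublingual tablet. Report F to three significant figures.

F = 0.542

Trapezoidal AUC_0→5.5 (IV):
  [0→2]: (27.64+15.29)/2 × 2 = 42.93
  [2→4]: (15.29+8.46)/2 × 2 = 23.75
  [4→5.5]: (8.46+5.43)/2 × 1.5 = 10.4175
  Sum = 77.0975 µg/mL·hr
IV tail: 5.43/0.296 = 18.345; AUC_iv,0→∞ = 77.0975 + 18.345 = 95.4425 µg/mL·hr
Trapezoidal AUC_0→3.5 (sublingual tablet):
  [0→1]: (0.00+23.94)/2 × 1 = 11.97
  [1→3]: (23.94+15.40)/2 × 2 = 39.34
  [3→3.5]: (15.40+13.31)/2 × 0.5 = 7.1775
  Sum = 58.4875 µg/mL·hr
sublingual tablet tail: 13.31/0.296 = 44.966; AUC_ev,0→∞ = 58.4875 + 44.966 = 103.4535 µg/mL·hr
F = (AUC_ev/D_ev)/(AUC_iv/D_iv) = (103.4535/200)/(95.4425/100) = 0.5172675/0.954425 = 0.5420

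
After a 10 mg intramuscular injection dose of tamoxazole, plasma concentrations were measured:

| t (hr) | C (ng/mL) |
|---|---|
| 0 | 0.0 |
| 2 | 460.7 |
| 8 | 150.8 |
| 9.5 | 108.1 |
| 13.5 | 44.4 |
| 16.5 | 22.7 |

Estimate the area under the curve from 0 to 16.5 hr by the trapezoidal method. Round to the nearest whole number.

Trapezoidal AUC_0→16.5:
  [0→2]: (0.0+460.7)/2 × 2 = 460.7
  [2→8]: (460.7+150.8)/2 × 6 = 1834.5
  [8→9.5]: (150.8+108.1)/2 × 1.5 = 194.175
  [9.5→13.5]: (108.1+44.4)/2 × 4 = 305.0
  [13.5→16.5]: (44.4+22.7)/2 × 3 = 100.65
  Sum = 2895.025 ng/mL·hr

AUC = 2895 ng/mL·hr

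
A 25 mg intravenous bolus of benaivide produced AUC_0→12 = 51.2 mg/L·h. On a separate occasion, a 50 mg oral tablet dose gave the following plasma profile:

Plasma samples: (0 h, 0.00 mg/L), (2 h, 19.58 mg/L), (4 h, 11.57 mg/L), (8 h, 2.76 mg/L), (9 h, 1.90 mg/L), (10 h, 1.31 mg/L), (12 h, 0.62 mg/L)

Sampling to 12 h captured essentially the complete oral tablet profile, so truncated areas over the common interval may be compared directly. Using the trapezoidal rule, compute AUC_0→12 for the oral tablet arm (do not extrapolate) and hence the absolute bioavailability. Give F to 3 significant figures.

Trapezoidal AUC_0→12 (oral tablet):
  [0→2]: (0.00+19.58)/2 × 2 = 19.58
  [2→4]: (19.58+11.57)/2 × 2 = 31.15
  [4→8]: (11.57+2.76)/2 × 4 = 28.66
  [8→9]: (2.76+1.90)/2 × 1 = 2.33
  [9→10]: (1.90+1.31)/2 × 1 = 1.605
  [10→12]: (1.31+0.62)/2 × 2 = 1.93
  Sum = 85.255 mg/L·h
F = (AUC_ev/D_ev)/(AUC_iv/D_iv) = (85.255/50)/(51.2/25) = 1.7051/2.048 = 0.8326

F = 0.833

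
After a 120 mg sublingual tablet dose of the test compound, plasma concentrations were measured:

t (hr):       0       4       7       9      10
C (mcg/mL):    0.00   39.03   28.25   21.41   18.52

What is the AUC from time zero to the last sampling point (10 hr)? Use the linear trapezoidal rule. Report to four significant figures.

AUC = 248.6 mcg/mL·hr

Trapezoidal AUC_0→10:
  [0→4]: (0.00+39.03)/2 × 4 = 78.06
  [4→7]: (39.03+28.25)/2 × 3 = 100.92
  [7→9]: (28.25+21.41)/2 × 2 = 49.66
  [9→10]: (21.41+18.52)/2 × 1 = 19.965
  Sum = 248.605 mcg/mL·hr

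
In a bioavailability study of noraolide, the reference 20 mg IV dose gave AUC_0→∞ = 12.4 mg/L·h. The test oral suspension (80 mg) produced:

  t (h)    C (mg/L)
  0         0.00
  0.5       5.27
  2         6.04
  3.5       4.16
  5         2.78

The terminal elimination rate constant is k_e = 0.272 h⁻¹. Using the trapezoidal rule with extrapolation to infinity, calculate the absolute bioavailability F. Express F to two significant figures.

F = 0.66

Trapezoidal AUC_0→5 (oral suspension):
  [0→0.5]: (0.00+5.27)/2 × 0.5 = 1.3175
  [0.5→2]: (5.27+6.04)/2 × 1.5 = 8.4825
  [2→3.5]: (6.04+4.16)/2 × 1.5 = 7.65
  [3.5→5]: (4.16+2.78)/2 × 1.5 = 5.205
  Sum = 22.655 mg/L·h
Tail: C_last/k_e = 2.78/0.272 = 10.221
AUC_0→∞ (oral suspension) = 22.655 + 10.221 = 32.876 mg/L·h
F = (AUC_ev/D_ev)/(AUC_iv/D_iv) = (32.876/80)/(12.4/20) = 0.41095/0.62 = 0.6628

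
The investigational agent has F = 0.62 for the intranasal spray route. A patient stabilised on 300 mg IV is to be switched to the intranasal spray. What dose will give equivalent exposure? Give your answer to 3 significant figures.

For equal systemic exposure: F × D_ev = D_iv
D_ev = D_iv / F = 300 / 0.62 = 483.871 mg

D_intranasal = 484 mg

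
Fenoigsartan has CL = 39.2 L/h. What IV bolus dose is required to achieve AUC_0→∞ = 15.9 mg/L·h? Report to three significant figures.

Dose_iv = CL × AUC_0→∞
     = 39.2 × 15.9 = 623.28 mg

Dose = 623 mg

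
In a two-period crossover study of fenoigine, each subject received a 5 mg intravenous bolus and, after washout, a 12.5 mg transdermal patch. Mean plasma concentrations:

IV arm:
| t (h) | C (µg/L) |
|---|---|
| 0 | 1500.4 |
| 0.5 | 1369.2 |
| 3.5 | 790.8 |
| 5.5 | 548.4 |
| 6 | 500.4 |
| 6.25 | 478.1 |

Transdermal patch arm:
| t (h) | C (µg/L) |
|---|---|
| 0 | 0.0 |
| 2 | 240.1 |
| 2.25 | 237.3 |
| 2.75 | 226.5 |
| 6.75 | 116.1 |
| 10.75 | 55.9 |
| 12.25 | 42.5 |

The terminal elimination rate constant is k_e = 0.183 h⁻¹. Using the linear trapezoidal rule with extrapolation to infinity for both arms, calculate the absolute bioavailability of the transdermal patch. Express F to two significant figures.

F = 0.084

Trapezoidal AUC_0→6.25 (IV):
  [0→0.5]: (1500.4+1369.2)/2 × 0.5 = 717.4
  [0.5→3.5]: (1369.2+790.8)/2 × 3 = 3240.0
  [3.5→5.5]: (790.8+548.4)/2 × 2 = 1339.2
  [5.5→6]: (548.4+500.4)/2 × 0.5 = 262.2
  [6→6.25]: (500.4+478.1)/2 × 0.25 = 122.3125
  Sum = 5681.1125 µg/L·h
IV tail: 478.1/0.183 = 2612.568; AUC_iv,0→∞ = 5681.1125 + 2612.568 = 8293.6805 µg/L·h
Trapezoidal AUC_0→12.25 (transdermal patch):
  [0→2]: (0.0+240.1)/2 × 2 = 240.1
  [2→2.25]: (240.1+237.3)/2 × 0.25 = 59.675
  [2.25→2.75]: (237.3+226.5)/2 × 0.5 = 115.95
  [2.75→6.75]: (226.5+116.1)/2 × 4 = 685.2
  [6.75→10.75]: (116.1+55.9)/2 × 4 = 344.0
  [10.75→12.25]: (55.9+42.5)/2 × 1.5 = 73.8
  Sum = 1518.725 µg/L·h
transdermal patch tail: 42.5/0.183 = 232.240; AUC_ev,0→∞ = 1518.725 + 232.240 = 1750.965 µg/L·h
F = (AUC_ev/D_ev)/(AUC_iv/D_iv) = (1750.965/12.5)/(8293.6805/5) = 140.0772/1658.7361 = 0.0844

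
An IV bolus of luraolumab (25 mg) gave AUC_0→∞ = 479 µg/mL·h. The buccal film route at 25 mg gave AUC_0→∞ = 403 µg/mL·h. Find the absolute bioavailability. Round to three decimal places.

F = (AUC_ev / D_ev) / (AUC_iv / D_iv)
  = (403/25) / (479/25)
  = 16.12 / 19.16 = 0.8413

F = 0.841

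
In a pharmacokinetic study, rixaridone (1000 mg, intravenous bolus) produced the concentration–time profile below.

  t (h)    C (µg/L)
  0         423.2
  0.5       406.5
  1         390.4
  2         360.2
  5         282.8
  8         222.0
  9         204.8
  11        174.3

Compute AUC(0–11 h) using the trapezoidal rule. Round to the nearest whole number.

AUC = 3096 µg/L·h

Trapezoidal AUC_0→11:
  [0→0.5]: (423.2+406.5)/2 × 0.5 = 207.425
  [0.5→1]: (406.5+390.4)/2 × 0.5 = 199.225
  [1→2]: (390.4+360.2)/2 × 1 = 375.3
  [2→5]: (360.2+282.8)/2 × 3 = 964.5
  [5→8]: (282.8+222.0)/2 × 3 = 757.2
  [8→9]: (222.0+204.8)/2 × 1 = 213.4
  [9→11]: (204.8+174.3)/2 × 2 = 379.1
  Sum = 3096.15 µg/L·h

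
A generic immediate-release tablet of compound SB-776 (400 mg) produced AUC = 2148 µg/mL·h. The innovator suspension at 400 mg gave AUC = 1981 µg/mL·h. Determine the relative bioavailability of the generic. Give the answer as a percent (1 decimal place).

F_rel = (AUC_test/D_test) / (AUC_ref/D_ref)
      = (2148/400) / (1981/400)
      = 5.37 / 4.9525 = 1.0843 = 108.43%

F_rel = 108.4%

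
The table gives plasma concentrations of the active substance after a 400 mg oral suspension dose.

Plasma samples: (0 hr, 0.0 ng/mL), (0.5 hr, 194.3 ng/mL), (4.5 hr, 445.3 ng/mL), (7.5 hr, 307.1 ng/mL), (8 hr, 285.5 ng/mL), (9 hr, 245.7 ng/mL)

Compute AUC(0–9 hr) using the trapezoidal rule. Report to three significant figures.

AUC = 2870 ng/mL·hr

Trapezoidal AUC_0→9:
  [0→0.5]: (0.0+194.3)/2 × 0.5 = 48.575
  [0.5→4.5]: (194.3+445.3)/2 × 4 = 1279.2
  [4.5→7.5]: (445.3+307.1)/2 × 3 = 1128.6
  [7.5→8]: (307.1+285.5)/2 × 0.5 = 148.15
  [8→9]: (285.5+245.7)/2 × 1 = 265.6
  Sum = 2870.125 ng/mL·hr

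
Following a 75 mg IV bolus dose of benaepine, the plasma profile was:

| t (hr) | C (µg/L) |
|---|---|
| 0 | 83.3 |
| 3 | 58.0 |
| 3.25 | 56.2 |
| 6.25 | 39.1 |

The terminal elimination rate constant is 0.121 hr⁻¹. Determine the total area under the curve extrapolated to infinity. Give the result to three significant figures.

AUC = 692 µg/L·hr

Trapezoidal AUC_0→6.25:
  [0→3]: (83.3+58.0)/2 × 3 = 211.95
  [3→3.25]: (58.0+56.2)/2 × 0.25 = 14.275
  [3.25→6.25]: (56.2+39.1)/2 × 3 = 142.95
  Sum = 369.175 µg/L·hr
Extrapolated tail: C_last / k_e = 39.1 / 0.121 = 323.140
AUC_0→∞ = 369.175 + 323.140 = 692.315 µg/L·hr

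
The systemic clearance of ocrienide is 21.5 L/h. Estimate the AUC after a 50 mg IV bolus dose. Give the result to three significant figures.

AUC_0→∞ = Dose_iv / CL
        = 50 / 21.5 = 2.32558 mg/L·h

AUC = 2.33 mg/L·h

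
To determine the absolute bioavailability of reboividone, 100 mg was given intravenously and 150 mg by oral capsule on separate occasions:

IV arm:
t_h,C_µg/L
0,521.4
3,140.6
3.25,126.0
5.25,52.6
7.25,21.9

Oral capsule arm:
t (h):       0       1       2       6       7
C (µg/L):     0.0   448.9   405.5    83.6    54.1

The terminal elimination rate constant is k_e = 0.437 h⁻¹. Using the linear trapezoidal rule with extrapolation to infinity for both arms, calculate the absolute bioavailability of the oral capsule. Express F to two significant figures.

Trapezoidal AUC_0→7.25 (IV):
  [0→3]: (521.4+140.6)/2 × 3 = 993.0
  [3→3.25]: (140.6+126.0)/2 × 0.25 = 33.325
  [3.25→5.25]: (126.0+52.6)/2 × 2 = 178.6
  [5.25→7.25]: (52.6+21.9)/2 × 2 = 74.5
  Sum = 1279.425 µg/L·h
IV tail: 21.9/0.437 = 50.114; AUC_iv,0→∞ = 1279.425 + 50.114 = 1329.539 µg/L·h
Trapezoidal AUC_0→7 (oral capsule):
  [0→1]: (0.0+448.9)/2 × 1 = 224.45
  [1→2]: (448.9+405.5)/2 × 1 = 427.2
  [2→6]: (405.5+83.6)/2 × 4 = 978.2
  [6→7]: (83.6+54.1)/2 × 1 = 68.85
  Sum = 1698.7 µg/L·h
oral capsule tail: 54.1/0.437 = 123.799; AUC_ev,0→∞ = 1698.7 + 123.799 = 1822.499 µg/L·h
F = (AUC_ev/D_ev)/(AUC_iv/D_iv) = (1822.499/150)/(1329.539/100) = 12.15/13.29539 = 0.9139

F = 0.91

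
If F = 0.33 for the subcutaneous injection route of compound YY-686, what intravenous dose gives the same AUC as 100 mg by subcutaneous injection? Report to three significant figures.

Systemic exposure from an extravascular dose = F × D_ev, so the equivalent IV dose is F × D_ev.
D_iv = F × D_ev = 0.33 × 100 = 33 mg

D_iv = 33.0 mg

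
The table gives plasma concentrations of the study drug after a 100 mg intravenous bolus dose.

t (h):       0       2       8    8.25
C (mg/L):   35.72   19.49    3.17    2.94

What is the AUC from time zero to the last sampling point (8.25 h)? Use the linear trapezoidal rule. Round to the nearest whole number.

AUC = 124 mg/L·h

Trapezoidal AUC_0→8.25:
  [0→2]: (35.72+19.49)/2 × 2 = 55.21
  [2→8]: (19.49+3.17)/2 × 6 = 67.98
  [8→8.25]: (3.17+2.94)/2 × 0.25 = 0.76375
  Sum = 123.95375 mg/L·h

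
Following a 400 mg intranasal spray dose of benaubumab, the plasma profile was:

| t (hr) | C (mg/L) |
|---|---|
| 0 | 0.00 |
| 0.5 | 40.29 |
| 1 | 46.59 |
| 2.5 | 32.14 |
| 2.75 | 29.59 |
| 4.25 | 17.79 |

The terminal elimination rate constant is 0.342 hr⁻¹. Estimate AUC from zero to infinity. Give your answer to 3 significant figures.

AUC = 186 mg/L·hr

Trapezoidal AUC_0→4.25:
  [0→0.5]: (0.00+40.29)/2 × 0.5 = 10.0725
  [0.5→1]: (40.29+46.59)/2 × 0.5 = 21.72
  [1→2.5]: (46.59+32.14)/2 × 1.5 = 59.0475
  [2.5→2.75]: (32.14+29.59)/2 × 0.25 = 7.71625
  [2.75→4.25]: (29.59+17.79)/2 × 1.5 = 35.535
  Sum = 134.09125 mg/L·hr
Extrapolated tail: C_last / k_e = 17.79 / 0.342 = 52.018
AUC_0→∞ = 134.09125 + 52.018 = 186.10925 mg/L·hr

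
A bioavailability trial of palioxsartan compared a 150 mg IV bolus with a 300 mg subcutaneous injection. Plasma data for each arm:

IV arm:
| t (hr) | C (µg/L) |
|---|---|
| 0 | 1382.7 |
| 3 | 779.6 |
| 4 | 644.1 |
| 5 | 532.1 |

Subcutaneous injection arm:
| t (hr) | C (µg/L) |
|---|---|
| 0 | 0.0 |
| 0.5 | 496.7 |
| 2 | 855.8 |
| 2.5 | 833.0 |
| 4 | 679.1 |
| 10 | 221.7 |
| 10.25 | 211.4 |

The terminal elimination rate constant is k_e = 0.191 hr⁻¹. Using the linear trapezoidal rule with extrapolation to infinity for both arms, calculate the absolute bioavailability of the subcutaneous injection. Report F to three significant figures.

F = 0.447

Trapezoidal AUC_0→5 (IV):
  [0→3]: (1382.7+779.6)/2 × 3 = 3243.45
  [3→4]: (779.6+644.1)/2 × 1 = 711.85
  [4→5]: (644.1+532.1)/2 × 1 = 588.1
  Sum = 4543.4 µg/L·hr
IV tail: 532.1/0.191 = 2785.864; AUC_iv,0→∞ = 4543.4 + 2785.864 = 7329.264 µg/L·hr
Trapezoidal AUC_0→10.25 (subcutaneous injection):
  [0→0.5]: (0.0+496.7)/2 × 0.5 = 124.175
  [0.5→2]: (496.7+855.8)/2 × 1.5 = 1014.375
  [2→2.5]: (855.8+833.0)/2 × 0.5 = 422.2
  [2.5→4]: (833.0+679.1)/2 × 1.5 = 1134.075
  [4→10]: (679.1+221.7)/2 × 6 = 2702.4
  [10→10.25]: (221.7+211.4)/2 × 0.25 = 54.1375
  Sum = 5451.3625 µg/L·hr
subcutaneous injection tail: 211.4/0.191 = 1106.806; AUC_ev,0→∞ = 5451.3625 + 1106.806 = 6558.1685 µg/L·hr
F = (AUC_ev/D_ev)/(AUC_iv/D_iv) = (6558.1685/300)/(7329.264/150) = 21.8606/48.86176 = 0.4474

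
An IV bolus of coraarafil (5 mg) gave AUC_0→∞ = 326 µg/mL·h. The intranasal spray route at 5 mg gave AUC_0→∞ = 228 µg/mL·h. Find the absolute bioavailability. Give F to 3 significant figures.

F = (AUC_ev / D_ev) / (AUC_iv / D_iv)
  = (228/5) / (326/5)
  = 45.6 / 65.2 = 0.6994

F = 0.699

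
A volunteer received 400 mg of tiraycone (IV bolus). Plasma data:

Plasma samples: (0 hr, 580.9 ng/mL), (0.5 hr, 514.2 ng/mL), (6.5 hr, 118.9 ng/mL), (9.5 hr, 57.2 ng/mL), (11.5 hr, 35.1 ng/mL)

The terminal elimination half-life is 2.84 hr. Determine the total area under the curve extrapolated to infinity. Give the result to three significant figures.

Trapezoidal AUC_0→11.5:
  [0→0.5]: (580.9+514.2)/2 × 0.5 = 273.775
  [0.5→6.5]: (514.2+118.9)/2 × 6 = 1899.3
  [6.5→9.5]: (118.9+57.2)/2 × 3 = 264.15
  [9.5→11.5]: (57.2+35.1)/2 × 2 = 92.3
  Sum = 2529.525 ng/mL·hr
k_e = ln2 / t½ = 0.693147 / 2.84 = 0.2441 hr^-1
Extrapolated tail: C_last / k_e = 35.1 / 0.2441 = 143.794
AUC_0→∞ = 2529.525 + 143.794 = 2673.319 ng/mL·hr

AUC = 2670 ng/mL·hr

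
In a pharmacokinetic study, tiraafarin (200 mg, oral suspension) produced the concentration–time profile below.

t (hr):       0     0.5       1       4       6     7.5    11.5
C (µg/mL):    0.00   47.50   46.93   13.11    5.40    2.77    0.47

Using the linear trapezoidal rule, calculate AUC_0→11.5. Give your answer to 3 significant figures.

AUC = 157 µg/mL·hr

Trapezoidal AUC_0→11.5:
  [0→0.5]: (0.00+47.50)/2 × 0.5 = 11.875
  [0.5→1]: (47.50+46.93)/2 × 0.5 = 23.6075
  [1→4]: (46.93+13.11)/2 × 3 = 90.06
  [4→6]: (13.11+5.40)/2 × 2 = 18.51
  [6→7.5]: (5.40+2.77)/2 × 1.5 = 6.1275
  [7.5→11.5]: (2.77+0.47)/2 × 4 = 6.48
  Sum = 156.66 µg/mL·hr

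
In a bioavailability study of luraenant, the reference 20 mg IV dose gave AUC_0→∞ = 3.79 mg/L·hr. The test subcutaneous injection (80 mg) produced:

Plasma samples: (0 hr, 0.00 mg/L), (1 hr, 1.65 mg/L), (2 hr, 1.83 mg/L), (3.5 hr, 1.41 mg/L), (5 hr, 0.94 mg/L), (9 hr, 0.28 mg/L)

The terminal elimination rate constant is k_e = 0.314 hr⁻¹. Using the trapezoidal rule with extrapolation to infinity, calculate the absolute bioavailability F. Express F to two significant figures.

Trapezoidal AUC_0→9 (subcutaneous injection):
  [0→1]: (0.00+1.65)/2 × 1 = 0.825
  [1→2]: (1.65+1.83)/2 × 1 = 1.74
  [2→3.5]: (1.83+1.41)/2 × 1.5 = 2.43
  [3.5→5]: (1.41+0.94)/2 × 1.5 = 1.7625
  [5→9]: (0.94+0.28)/2 × 4 = 2.44
  Sum = 9.1975 mg/L·hr
Tail: C_last/k_e = 0.28/0.314 = 0.892
AUC_0→∞ (subcutaneous injection) = 9.1975 + 0.892 = 10.0895 mg/L·hr
F = (AUC_ev/D_ev)/(AUC_iv/D_iv) = (10.0895/80)/(3.79/20) = 0.12611875/0.1895 = 0.6655

F = 0.67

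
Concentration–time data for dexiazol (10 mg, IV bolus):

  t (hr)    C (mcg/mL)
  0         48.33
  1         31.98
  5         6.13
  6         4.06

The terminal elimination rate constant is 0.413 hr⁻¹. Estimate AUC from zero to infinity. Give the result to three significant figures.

Trapezoidal AUC_0→6:
  [0→1]: (48.33+31.98)/2 × 1 = 40.155
  [1→5]: (31.98+6.13)/2 × 4 = 76.22
  [5→6]: (6.13+4.06)/2 × 1 = 5.095
  Sum = 121.47 mcg/mL·hr
Extrapolated tail: C_last / k_e = 4.06 / 0.413 = 9.831
AUC_0→∞ = 121.47 + 9.831 = 131.301 mcg/mL·hr

AUC = 131 mcg/mL·hr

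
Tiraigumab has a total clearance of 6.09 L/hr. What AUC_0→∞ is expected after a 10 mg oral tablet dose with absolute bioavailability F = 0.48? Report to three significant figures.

AUC = 0.788 mg/L·hr

AUC_0→∞ = F × Dose / CL
        = 0.48 × 10 / 6.09 = 0.788177 mg/L·hr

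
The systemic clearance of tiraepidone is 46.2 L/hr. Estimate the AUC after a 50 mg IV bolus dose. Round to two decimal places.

AUC_0→∞ = Dose_iv / CL
        = 50 / 46.2 = 1.08225 mg/L·hr

AUC = 1.08 mg/L·hr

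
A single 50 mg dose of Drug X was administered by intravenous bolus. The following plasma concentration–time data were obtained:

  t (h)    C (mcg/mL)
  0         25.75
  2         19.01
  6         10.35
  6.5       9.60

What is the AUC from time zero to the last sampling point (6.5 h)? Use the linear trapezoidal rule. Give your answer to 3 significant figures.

Trapezoidal AUC_0→6.5:
  [0→2]: (25.75+19.01)/2 × 2 = 44.76
  [2→6]: (19.01+10.35)/2 × 4 = 58.72
  [6→6.5]: (10.35+9.60)/2 × 0.5 = 4.9875
  Sum = 108.4675 mcg/mL·h

AUC = 108 mcg/mL·h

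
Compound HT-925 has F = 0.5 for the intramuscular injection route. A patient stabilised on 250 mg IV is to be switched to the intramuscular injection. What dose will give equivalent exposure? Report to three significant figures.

D_intramuscular = 500 mg

For equal systemic exposure: F × D_ev = D_iv
D_ev = D_iv / F = 250 / 0.5 = 500 mg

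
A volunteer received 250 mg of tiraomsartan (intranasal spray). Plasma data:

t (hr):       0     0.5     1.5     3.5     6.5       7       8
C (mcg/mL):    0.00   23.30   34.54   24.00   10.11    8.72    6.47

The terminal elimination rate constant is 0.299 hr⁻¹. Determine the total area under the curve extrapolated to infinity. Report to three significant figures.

AUC = 178 mcg/mL·hr

Trapezoidal AUC_0→8:
  [0→0.5]: (0.00+23.30)/2 × 0.5 = 5.825
  [0.5→1.5]: (23.30+34.54)/2 × 1 = 28.92
  [1.5→3.5]: (34.54+24.00)/2 × 2 = 58.54
  [3.5→6.5]: (24.00+10.11)/2 × 3 = 51.165
  [6.5→7]: (10.11+8.72)/2 × 0.5 = 4.7075
  [7→8]: (8.72+6.47)/2 × 1 = 7.595
  Sum = 156.7525 mcg/mL·hr
Extrapolated tail: C_last / k_e = 6.47 / 0.299 = 21.639
AUC_0→∞ = 156.7525 + 21.639 = 178.3915 mcg/mL·hr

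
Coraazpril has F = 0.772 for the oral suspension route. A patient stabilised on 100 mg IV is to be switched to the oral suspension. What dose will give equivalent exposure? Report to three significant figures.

For equal systemic exposure: F × D_ev = D_iv
D_ev = D_iv / F = 100 / 0.772 = 129.534 mg

D_oral = 130 mg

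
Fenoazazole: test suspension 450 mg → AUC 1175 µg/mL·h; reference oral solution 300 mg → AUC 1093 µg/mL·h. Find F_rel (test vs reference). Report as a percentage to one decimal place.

F_rel = 71.7%

F_rel = (AUC_test/D_test) / (AUC_ref/D_ref)
      = (1175/450) / (1093/300)
      = 2.61111 / 3.64333 = 0.7167 = 71.67%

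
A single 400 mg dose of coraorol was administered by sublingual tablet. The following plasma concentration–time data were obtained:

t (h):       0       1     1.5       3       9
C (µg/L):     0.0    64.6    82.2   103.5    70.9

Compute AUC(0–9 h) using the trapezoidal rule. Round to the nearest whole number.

Trapezoidal AUC_0→9:
  [0→1]: (0.0+64.6)/2 × 1 = 32.3
  [1→1.5]: (64.6+82.2)/2 × 0.5 = 36.7
  [1.5→3]: (82.2+103.5)/2 × 1.5 = 139.275
  [3→9]: (103.5+70.9)/2 × 6 = 523.2
  Sum = 731.475 µg/L·h

AUC = 731 µg/L·h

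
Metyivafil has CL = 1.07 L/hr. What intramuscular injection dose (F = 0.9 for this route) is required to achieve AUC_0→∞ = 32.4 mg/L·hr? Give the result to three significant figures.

Dose = CL × AUC_0→∞ / F
     = 1.07 × 32.4 / 0.9 = 38.52 mg

Dose = 38.5 mg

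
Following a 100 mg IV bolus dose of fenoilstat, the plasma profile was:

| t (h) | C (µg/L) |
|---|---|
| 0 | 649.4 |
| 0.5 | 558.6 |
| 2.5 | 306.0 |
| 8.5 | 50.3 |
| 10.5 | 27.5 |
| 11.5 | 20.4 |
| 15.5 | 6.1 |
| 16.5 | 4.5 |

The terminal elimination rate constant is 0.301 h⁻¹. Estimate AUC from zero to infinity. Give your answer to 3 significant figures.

AUC = 2410 µg/L·h

Trapezoidal AUC_0→16.5:
  [0→0.5]: (649.4+558.6)/2 × 0.5 = 302.0
  [0.5→2.5]: (558.6+306.0)/2 × 2 = 864.6
  [2.5→8.5]: (306.0+50.3)/2 × 6 = 1068.9
  [8.5→10.5]: (50.3+27.5)/2 × 2 = 77.8
  [10.5→11.5]: (27.5+20.4)/2 × 1 = 23.95
  [11.5→15.5]: (20.4+6.1)/2 × 4 = 53.0
  [15.5→16.5]: (6.1+4.5)/2 × 1 = 5.3
  Sum = 2395.55 µg/L·h
Extrapolated tail: C_last / k_e = 4.5 / 0.301 = 14.950
AUC_0→∞ = 2395.55 + 14.950 = 2410.5 µg/L·h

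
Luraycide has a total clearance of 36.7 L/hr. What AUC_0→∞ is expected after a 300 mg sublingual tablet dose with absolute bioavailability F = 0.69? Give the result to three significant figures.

AUC_0→∞ = F × Dose / CL
        = 0.69 × 300 / 36.7 = 5.64033 mg/L·hr

AUC = 5.64 mg/L·hr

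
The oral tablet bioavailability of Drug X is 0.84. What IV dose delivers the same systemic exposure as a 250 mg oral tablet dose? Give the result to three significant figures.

Systemic exposure from an extravascular dose = F × D_ev, so the equivalent IV dose is F × D_ev.
D_iv = F × D_ev = 0.84 × 250 = 210 mg

D_iv = 210 mg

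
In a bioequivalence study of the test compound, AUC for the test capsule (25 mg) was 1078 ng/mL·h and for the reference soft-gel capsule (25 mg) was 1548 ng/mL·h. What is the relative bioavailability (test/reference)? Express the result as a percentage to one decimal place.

F_rel = (AUC_test/D_test) / (AUC_ref/D_ref)
      = (1078/25) / (1548/25)
      = 43.12 / 61.92 = 0.6964 = 69.64%

F_rel = 69.6%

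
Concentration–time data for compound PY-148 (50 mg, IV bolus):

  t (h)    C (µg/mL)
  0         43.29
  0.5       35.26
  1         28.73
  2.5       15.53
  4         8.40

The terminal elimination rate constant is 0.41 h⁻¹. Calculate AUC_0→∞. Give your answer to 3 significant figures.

Trapezoidal AUC_0→4:
  [0→0.5]: (43.29+35.26)/2 × 0.5 = 19.6375
  [0.5→1]: (35.26+28.73)/2 × 0.5 = 15.9975
  [1→2.5]: (28.73+15.53)/2 × 1.5 = 33.195
  [2.5→4]: (15.53+8.40)/2 × 1.5 = 17.9475
  Sum = 86.7775 µg/mL·h
Extrapolated tail: C_last / k_e = 8.40 / 0.41 = 20.488
AUC_0→∞ = 86.7775 + 20.488 = 107.2655 µg/mL·h

AUC = 107 µg/mL·h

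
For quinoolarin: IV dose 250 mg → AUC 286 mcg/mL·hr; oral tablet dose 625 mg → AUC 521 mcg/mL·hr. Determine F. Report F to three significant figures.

F = (AUC_ev / D_ev) / (AUC_iv / D_iv)
  = (521/625) / (286/250)
  = 0.8336 / 1.144 = 0.7287

F = 0.729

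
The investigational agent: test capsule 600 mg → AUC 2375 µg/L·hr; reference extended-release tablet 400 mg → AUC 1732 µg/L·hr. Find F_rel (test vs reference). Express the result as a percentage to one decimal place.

F_rel = 91.4%

F_rel = (AUC_test/D_test) / (AUC_ref/D_ref)
      = (2375/600) / (1732/400)
      = 3.95833 / 4.33 = 0.9142 = 91.42%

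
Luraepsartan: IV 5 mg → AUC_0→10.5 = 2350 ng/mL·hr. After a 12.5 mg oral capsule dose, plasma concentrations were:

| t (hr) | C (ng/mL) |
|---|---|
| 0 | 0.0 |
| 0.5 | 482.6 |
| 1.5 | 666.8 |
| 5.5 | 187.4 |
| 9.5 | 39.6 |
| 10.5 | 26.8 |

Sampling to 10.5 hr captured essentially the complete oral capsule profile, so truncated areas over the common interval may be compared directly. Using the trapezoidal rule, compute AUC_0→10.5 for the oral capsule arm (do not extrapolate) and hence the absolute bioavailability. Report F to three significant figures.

Trapezoidal AUC_0→10.5 (oral capsule):
  [0→0.5]: (0.0+482.6)/2 × 0.5 = 120.65
  [0.5→1.5]: (482.6+666.8)/2 × 1 = 574.7
  [1.5→5.5]: (666.8+187.4)/2 × 4 = 1708.4
  [5.5→9.5]: (187.4+39.6)/2 × 4 = 454.0
  [9.5→10.5]: (39.6+26.8)/2 × 1 = 33.2
  Sum = 2890.95 ng/mL·hr
F = (AUC_ev/D_ev)/(AUC_iv/D_iv) = (2890.95/12.5)/(2350/5) = 231.276/470 = 0.4921

F = 0.492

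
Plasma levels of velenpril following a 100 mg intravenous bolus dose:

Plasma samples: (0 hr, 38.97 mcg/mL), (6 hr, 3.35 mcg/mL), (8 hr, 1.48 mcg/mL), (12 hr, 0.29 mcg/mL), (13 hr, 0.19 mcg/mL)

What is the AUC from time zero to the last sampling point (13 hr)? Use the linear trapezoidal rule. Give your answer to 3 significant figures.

Trapezoidal AUC_0→13:
  [0→6]: (38.97+3.35)/2 × 6 = 126.96
  [6→8]: (3.35+1.48)/2 × 2 = 4.83
  [8→12]: (1.48+0.29)/2 × 4 = 3.54
  [12→13]: (0.29+0.19)/2 × 1 = 0.24
  Sum = 135.57 mcg/mL·hr

AUC = 136 mcg/mL·hr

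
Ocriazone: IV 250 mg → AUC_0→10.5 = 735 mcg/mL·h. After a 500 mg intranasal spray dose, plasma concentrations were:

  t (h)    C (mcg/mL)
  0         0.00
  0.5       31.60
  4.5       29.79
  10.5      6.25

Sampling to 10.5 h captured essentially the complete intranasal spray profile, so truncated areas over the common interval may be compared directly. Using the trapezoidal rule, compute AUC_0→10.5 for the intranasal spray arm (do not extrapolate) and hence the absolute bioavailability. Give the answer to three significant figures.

F = 0.162

Trapezoidal AUC_0→10.5 (intranasal spray):
  [0→0.5]: (0.00+31.60)/2 × 0.5 = 7.9
  [0.5→4.5]: (31.60+29.79)/2 × 4 = 122.78
  [4.5→10.5]: (29.79+6.25)/2 × 6 = 108.12
  Sum = 238.8 mcg/mL·h
F = (AUC_ev/D_ev)/(AUC_iv/D_iv) = (238.8/500)/(735/250) = 0.4776/2.94 = 0.1624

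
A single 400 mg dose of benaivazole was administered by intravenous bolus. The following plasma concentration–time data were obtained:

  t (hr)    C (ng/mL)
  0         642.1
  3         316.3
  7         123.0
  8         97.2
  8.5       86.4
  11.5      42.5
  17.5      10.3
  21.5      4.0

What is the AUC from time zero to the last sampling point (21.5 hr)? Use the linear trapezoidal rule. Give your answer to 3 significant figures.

AUC = 2850 ng/mL·hr

Trapezoidal AUC_0→21.5:
  [0→3]: (642.1+316.3)/2 × 3 = 1437.6
  [3→7]: (316.3+123.0)/2 × 4 = 878.6
  [7→8]: (123.0+97.2)/2 × 1 = 110.1
  [8→8.5]: (97.2+86.4)/2 × 0.5 = 45.9
  [8.5→11.5]: (86.4+42.5)/2 × 3 = 193.35
  [11.5→17.5]: (42.5+10.3)/2 × 6 = 158.4
  [17.5→21.5]: (10.3+4.0)/2 × 4 = 28.6
  Sum = 2852.55 ng/mL·hr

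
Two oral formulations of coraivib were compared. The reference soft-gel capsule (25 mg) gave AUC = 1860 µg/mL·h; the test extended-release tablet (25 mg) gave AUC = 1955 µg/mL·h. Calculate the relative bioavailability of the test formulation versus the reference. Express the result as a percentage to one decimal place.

F_rel = (AUC_test/D_test) / (AUC_ref/D_ref)
      = (1955/25) / (1860/25)
      = 78.2 / 74.4 = 1.0511 = 105.11%

F_rel = 105.1%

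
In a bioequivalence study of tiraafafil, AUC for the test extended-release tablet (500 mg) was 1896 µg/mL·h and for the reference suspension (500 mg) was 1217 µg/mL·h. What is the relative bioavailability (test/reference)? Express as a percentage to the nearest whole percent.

F_rel = (AUC_test/D_test) / (AUC_ref/D_ref)
      = (1896/500) / (1217/500)
      = 3.792 / 2.434 = 1.5579 = 155.79%

F_rel = 156%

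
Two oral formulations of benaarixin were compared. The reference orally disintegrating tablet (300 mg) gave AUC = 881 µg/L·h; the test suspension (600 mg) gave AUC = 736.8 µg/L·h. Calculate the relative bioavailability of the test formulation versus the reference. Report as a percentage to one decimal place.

F_rel = (AUC_test/D_test) / (AUC_ref/D_ref)
      = (736.8/600) / (881/300)
      = 1.228 / 2.93667 = 0.4182 = 41.82%

F_rel = 41.8%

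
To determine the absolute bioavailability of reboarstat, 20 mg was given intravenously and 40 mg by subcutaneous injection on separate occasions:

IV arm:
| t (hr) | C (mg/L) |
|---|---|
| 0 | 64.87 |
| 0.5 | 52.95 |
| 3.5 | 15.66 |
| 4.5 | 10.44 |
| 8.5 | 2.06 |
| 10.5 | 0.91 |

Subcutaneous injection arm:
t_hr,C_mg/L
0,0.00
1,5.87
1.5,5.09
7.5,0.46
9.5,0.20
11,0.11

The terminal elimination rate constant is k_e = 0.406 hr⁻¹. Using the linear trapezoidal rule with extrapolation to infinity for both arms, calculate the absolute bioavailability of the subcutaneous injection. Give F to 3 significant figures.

Trapezoidal AUC_0→10.5 (IV):
  [0→0.5]: (64.87+52.95)/2 × 0.5 = 29.455
  [0.5→3.5]: (52.95+15.66)/2 × 3 = 102.915
  [3.5→4.5]: (15.66+10.44)/2 × 1 = 13.05
  [4.5→8.5]: (10.44+2.06)/2 × 4 = 25.0
  [8.5→10.5]: (2.06+0.91)/2 × 2 = 2.97
  Sum = 173.39 mg/L·hr
IV tail: 0.91/0.406 = 2.241; AUC_iv,0→∞ = 173.39 + 2.241 = 175.631 mg/L·hr
Trapezoidal AUC_0→11 (subcutaneous injection):
  [0→1]: (0.00+5.87)/2 × 1 = 2.935
  [1→1.5]: (5.87+5.09)/2 × 0.5 = 2.74
  [1.5→7.5]: (5.09+0.46)/2 × 6 = 16.65
  [7.5→9.5]: (0.46+0.20)/2 × 2 = 0.66
  [9.5→11]: (0.20+0.11)/2 × 1.5 = 0.2325
  Sum = 23.2175 mg/L·hr
subcutaneous injection tail: 0.11/0.406 = 0.271; AUC_ev,0→∞ = 23.2175 + 0.271 = 23.4885 mg/L·hr
F = (AUC_ev/D_ev)/(AUC_iv/D_iv) = (23.4885/40)/(175.631/20) = 0.5872125/8.78155 = 0.0669

F = 0.0669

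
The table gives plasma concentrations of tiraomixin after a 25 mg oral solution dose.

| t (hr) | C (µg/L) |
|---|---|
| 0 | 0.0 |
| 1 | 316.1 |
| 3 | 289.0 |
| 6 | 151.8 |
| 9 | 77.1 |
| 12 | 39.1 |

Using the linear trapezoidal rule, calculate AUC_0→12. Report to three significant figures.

Trapezoidal AUC_0→12:
  [0→1]: (0.0+316.1)/2 × 1 = 158.05
  [1→3]: (316.1+289.0)/2 × 2 = 605.1
  [3→6]: (289.0+151.8)/2 × 3 = 661.2
  [6→9]: (151.8+77.1)/2 × 3 = 343.35
  [9→12]: (77.1+39.1)/2 × 3 = 174.3
  Sum = 1942.0 µg/L·hr

AUC = 1940 µg/L·hr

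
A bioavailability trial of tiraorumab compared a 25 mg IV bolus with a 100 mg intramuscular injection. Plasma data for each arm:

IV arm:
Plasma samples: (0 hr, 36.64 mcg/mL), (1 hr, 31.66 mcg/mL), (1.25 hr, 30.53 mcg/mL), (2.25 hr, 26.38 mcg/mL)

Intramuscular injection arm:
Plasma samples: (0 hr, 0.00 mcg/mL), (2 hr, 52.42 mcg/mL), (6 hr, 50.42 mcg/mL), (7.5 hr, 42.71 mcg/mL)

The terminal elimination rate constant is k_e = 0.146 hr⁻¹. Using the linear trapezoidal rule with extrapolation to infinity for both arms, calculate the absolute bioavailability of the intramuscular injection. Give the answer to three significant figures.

F = 0.618

Trapezoidal AUC_0→2.25 (IV):
  [0→1]: (36.64+31.66)/2 × 1 = 34.15
  [1→1.25]: (31.66+30.53)/2 × 0.25 = 7.77375
  [1.25→2.25]: (30.53+26.38)/2 × 1 = 28.455
  Sum = 70.37875 mcg/mL·hr
IV tail: 26.38/0.146 = 180.685; AUC_iv,0→∞ = 70.37875 + 180.685 = 251.06375 mcg/mL·hr
Trapezoidal AUC_0→7.5 (intramuscular injection):
  [0→2]: (0.00+52.42)/2 × 2 = 52.42
  [2→6]: (52.42+50.42)/2 × 4 = 205.68
  [6→7.5]: (50.42+42.71)/2 × 1.5 = 69.8475
  Sum = 327.9475 mcg/mL·hr
intramuscular injection tail: 42.71/0.146 = 292.534; AUC_ev,0→∞ = 327.9475 + 292.534 = 620.4815 mcg/mL·hr
F = (AUC_ev/D_ev)/(AUC_iv/D_iv) = (620.4815/100)/(251.06375/25) = 6.204815/10.04255 = 0.6179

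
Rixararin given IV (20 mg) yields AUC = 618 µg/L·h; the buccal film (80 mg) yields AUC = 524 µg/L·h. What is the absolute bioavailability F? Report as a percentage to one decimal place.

F = (AUC_ev / D_ev) / (AUC_iv / D_iv)
  = (524/80) / (618/20)
  = 6.55 / 30.9 = 0.2120
  = 21.20%

F = 21.2%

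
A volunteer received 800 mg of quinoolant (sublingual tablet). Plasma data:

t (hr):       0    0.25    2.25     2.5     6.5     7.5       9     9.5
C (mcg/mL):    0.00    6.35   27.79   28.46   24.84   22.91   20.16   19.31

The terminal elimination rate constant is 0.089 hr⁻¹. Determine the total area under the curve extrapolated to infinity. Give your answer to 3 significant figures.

Trapezoidal AUC_0→9.5:
  [0→0.25]: (0.00+6.35)/2 × 0.25 = 0.79375
  [0.25→2.25]: (6.35+27.79)/2 × 2 = 34.14
  [2.25→2.5]: (27.79+28.46)/2 × 0.25 = 7.03125
  [2.5→6.5]: (28.46+24.84)/2 × 4 = 106.6
  [6.5→7.5]: (24.84+22.91)/2 × 1 = 23.875
  [7.5→9]: (22.91+20.16)/2 × 1.5 = 32.3025
  [9→9.5]: (20.16+19.31)/2 × 0.5 = 9.8675
  Sum = 214.61 mcg/mL·hr
Extrapolated tail: C_last / k_e = 19.31 / 0.089 = 216.966
AUC_0→∞ = 214.61 + 216.966 = 431.576 mcg/mL·hr

AUC = 432 mcg/mL·hr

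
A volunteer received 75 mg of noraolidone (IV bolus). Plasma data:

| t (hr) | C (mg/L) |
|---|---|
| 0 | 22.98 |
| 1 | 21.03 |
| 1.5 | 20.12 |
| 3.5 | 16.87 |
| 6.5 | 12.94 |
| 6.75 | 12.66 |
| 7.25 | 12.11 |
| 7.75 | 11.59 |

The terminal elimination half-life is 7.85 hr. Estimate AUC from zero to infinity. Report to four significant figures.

AUC = 260.6 mg/L·hr

Trapezoidal AUC_0→7.75:
  [0→1]: (22.98+21.03)/2 × 1 = 22.005
  [1→1.5]: (21.03+20.12)/2 × 0.5 = 10.2875
  [1.5→3.5]: (20.12+16.87)/2 × 2 = 36.99
  [3.5→6.5]: (16.87+12.94)/2 × 3 = 44.715
  [6.5→6.75]: (12.94+12.66)/2 × 0.25 = 3.2
  [6.75→7.25]: (12.66+12.11)/2 × 0.5 = 6.1925
  [7.25→7.75]: (12.11+11.59)/2 × 0.5 = 5.925
  Sum = 129.315 mg/L·hr
k_e = ln2 / t½ = 0.693147 / 7.85 = 0.0883 hr^-1
Extrapolated tail: C_last / k_e = 11.59 / 0.0883 = 131.257
AUC_0→∞ = 129.315 + 131.257 = 260.572 mg/L·hr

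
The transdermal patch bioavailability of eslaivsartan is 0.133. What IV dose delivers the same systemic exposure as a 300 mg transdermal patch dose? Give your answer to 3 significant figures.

D_iv = 39.9 mg

Systemic exposure from an extravascular dose = F × D_ev, so the equivalent IV dose is F × D_ev.
D_iv = F × D_ev = 0.133 × 300 = 39.9 mg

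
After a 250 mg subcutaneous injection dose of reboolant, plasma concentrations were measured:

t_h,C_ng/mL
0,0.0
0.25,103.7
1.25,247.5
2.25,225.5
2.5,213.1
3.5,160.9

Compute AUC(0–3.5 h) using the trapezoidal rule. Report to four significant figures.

AUC = 666.9 ng/mL·h

Trapezoidal AUC_0→3.5:
  [0→0.25]: (0.0+103.7)/2 × 0.25 = 12.9625
  [0.25→1.25]: (103.7+247.5)/2 × 1 = 175.6
  [1.25→2.25]: (247.5+225.5)/2 × 1 = 236.5
  [2.25→2.5]: (225.5+213.1)/2 × 0.25 = 54.825
  [2.5→3.5]: (213.1+160.9)/2 × 1 = 187.0
  Sum = 666.8875 ng/mL·h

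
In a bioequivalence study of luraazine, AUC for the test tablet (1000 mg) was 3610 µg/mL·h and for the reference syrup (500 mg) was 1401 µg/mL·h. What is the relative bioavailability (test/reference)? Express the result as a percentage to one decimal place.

F_rel = (AUC_test/D_test) / (AUC_ref/D_ref)
      = (3610/1000) / (1401/500)
      = 3.61 / 2.802 = 1.2884 = 128.84%

F_rel = 128.8%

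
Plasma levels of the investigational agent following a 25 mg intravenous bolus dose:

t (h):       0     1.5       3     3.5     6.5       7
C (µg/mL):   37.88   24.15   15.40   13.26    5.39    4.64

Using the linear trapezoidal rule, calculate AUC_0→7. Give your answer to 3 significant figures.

Trapezoidal AUC_0→7:
  [0→1.5]: (37.88+24.15)/2 × 1.5 = 46.5225
  [1.5→3]: (24.15+15.40)/2 × 1.5 = 29.6625
  [3→3.5]: (15.40+13.26)/2 × 0.5 = 7.165
  [3.5→6.5]: (13.26+5.39)/2 × 3 = 27.975
  [6.5→7]: (5.39+4.64)/2 × 0.5 = 2.5075
  Sum = 113.8325 µg/mL·h

AUC = 114 µg/mL·h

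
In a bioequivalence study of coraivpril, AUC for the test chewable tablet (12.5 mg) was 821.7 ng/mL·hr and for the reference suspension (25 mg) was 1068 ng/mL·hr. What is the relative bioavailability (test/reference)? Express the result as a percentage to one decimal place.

F_rel = 153.9%

F_rel = (AUC_test/D_test) / (AUC_ref/D_ref)
      = (821.7/12.5) / (1068/25)
      = 65.736 / 42.72 = 1.5388 = 153.88%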